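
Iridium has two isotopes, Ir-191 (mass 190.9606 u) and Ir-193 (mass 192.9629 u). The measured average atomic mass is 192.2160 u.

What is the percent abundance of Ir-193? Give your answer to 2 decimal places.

Writing the weighted mean with unknown fraction x of Ir-191:
190.9606·x + 192.9629·(1 − x) = 192.2160
(190.9606 − 192.9629)·x = 192.2160 − 192.9629
x = -0.7469 / -2.0023 = 0.37302 → 37.30% Ir-191, 62.70% Ir-193.

62.70%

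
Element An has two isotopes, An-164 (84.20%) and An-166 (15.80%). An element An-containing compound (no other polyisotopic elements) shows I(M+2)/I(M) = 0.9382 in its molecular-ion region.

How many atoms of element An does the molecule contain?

5

For n independent An atoms, I(M+2)/I(M) = n · (abundance An-166) / (abundance An-164) = n · 0.1580/0.8420.
n = 0.9382 × 0.8420/0.1580 = 5.00 ≈ 5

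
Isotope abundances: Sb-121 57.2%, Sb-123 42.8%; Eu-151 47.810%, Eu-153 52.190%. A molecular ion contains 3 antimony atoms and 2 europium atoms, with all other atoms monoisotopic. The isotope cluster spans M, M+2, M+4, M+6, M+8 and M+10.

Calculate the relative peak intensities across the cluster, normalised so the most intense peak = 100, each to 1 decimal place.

12.9 : 57.0 : 100.0 : 87.0 : 37.5 : 6.4

Antimony pattern (n=3): 0.18714925 : 0.42010426 : 0.31434374 : 0.07840275
Europium pattern (n=2): 0.22857961 : 0.49904078 : 0.27237961
Convolve the two distributions (both contribute in 2-u steps):
  M: 0.18714925×0.22857961 = 0.042779
  M+2: 0.18714925×0.49904078 + 0.42010426×0.22857961 = 0.189422
  M+4: 0.18714925×0.27237961 + 0.42010426×0.49904078 + 0.31434374×0.22857961 = 0.332477
  M+6: 0.42010426×0.27237961 + 0.31434374×0.49904078 + 0.07840275×0.22857961 = 0.289219
  M+8: 0.31434374×0.27237961 + 0.07840275×0.49904078 = 0.124747
  M+10: 0.07840275×0.27237961 = 0.021355
Scale to base peak (0.332477) = 100: 12.9 : 57.0 : 100.0 : 87.0 : 37.5 : 6.4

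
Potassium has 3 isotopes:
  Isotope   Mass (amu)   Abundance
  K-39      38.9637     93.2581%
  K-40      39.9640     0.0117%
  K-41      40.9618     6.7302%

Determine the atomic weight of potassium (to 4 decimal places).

Weight each isotope mass by its fractional abundance: 0.932581 × 38.9637 + 0.000117 × 39.9640 + 0.067302 × 40.9618
= 36.33681 + 0.00468 + 2.75681 = 39.09830 amu

39.0983 amu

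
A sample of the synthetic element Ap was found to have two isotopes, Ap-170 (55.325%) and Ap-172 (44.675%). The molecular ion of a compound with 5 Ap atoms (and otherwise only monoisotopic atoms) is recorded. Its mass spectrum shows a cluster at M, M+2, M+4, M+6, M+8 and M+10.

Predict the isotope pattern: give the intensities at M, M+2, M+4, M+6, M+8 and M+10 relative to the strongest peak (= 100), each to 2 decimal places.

15.34 : 61.92 : 100.00 : 80.75 : 32.60 : 5.27

Expanding (0.55325 + 0.44675)^5:
P(M) = 0.55325^5 = 0.051833
P(M+2) = 5 × 0.55325^4 × 0.44675^1 = 0.209276
P(M+4) = 10 × 0.55325^3 × 0.44675^2 = 0.337982
P(M+6) = 10 × 0.55325^2 × 0.44675^3 = 0.272921
P(M+8) = 5 × 0.55325^1 × 0.44675^4 = 0.110192
P(M+10) = 0.44675^5 = 0.017796
The M+4 peak is largest (0.337982); scaling to 100 gives 15.34 : 61.92 : 100.00 : 80.75 : 32.60 : 5.27.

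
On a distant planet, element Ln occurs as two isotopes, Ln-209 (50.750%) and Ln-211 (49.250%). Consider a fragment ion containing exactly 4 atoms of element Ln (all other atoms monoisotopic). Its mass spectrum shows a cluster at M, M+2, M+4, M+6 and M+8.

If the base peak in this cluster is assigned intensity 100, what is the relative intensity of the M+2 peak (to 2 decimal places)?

68.70

Term probabilities: M 0.0663, M+2 0.2575, M+4 0.3748, M+6 0.2425, M+8 0.0588. Base peak = M+4.
P(M+4) = C(4,2) × 0.50750^2 × 0.49250^2 = 6 × 0.25755625 × 0.24255625 = 0.374831 (base)
P(M+2) = C(4,1) × 0.50750^3 × 0.49250^1 = 4 × 0.1307098 × 0.4925 = 0.257498
Relative intensity = 0.257498 / 0.374831 × 100 = 68.70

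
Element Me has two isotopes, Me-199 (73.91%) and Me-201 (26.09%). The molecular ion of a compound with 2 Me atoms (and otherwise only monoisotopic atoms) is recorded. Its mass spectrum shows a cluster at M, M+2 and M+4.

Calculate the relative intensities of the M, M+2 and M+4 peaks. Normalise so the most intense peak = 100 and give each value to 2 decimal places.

The 2 Me atoms are independent, so intensities follow the terms of (0.7391 + 0.2609)^2.
P(M) = 0.7391^2 = 0.546269
P(M+2) = 2 × 0.7391^1 × 0.2609^1 = 0.385662
P(M+4) = 0.2609^2 = 0.068069
The M peak is largest (0.546269); scaling to 100 gives 100.00 : 70.60 : 12.46.

100.00 : 70.60 : 12.46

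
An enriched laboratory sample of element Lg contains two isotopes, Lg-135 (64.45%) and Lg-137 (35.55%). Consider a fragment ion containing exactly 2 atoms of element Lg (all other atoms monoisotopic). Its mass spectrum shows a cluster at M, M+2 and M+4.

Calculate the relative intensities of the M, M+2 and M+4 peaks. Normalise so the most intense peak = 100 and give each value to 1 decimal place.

90.6 : 100.0 : 27.6

The 2 Lg atoms are independent, so intensities follow the terms of (0.6445 + 0.3555)^2.
P(M) = 0.6445^2 = 0.415380
P(M+2) = 2 × 0.6445^1 × 0.3555^1 = 0.458239
P(M+4) = 0.3555^2 = 0.126380
The M+2 peak is largest (0.458239); scaling to 100 gives 90.6 : 100.0 : 27.6.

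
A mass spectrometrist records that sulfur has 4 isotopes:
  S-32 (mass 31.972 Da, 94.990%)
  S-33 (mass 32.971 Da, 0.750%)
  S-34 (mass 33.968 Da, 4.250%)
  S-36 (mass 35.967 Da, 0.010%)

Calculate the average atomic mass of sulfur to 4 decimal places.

32.0647 Da

Ar = Σ fᵢ·mᵢ = 0.94990 × 31.972 + 0.00750 × 32.971 + 0.04250 × 33.968 + 0.00010 × 35.967
= 30.37020 + 0.24728 + 1.44364 + 0.00360 = 32.06472 Da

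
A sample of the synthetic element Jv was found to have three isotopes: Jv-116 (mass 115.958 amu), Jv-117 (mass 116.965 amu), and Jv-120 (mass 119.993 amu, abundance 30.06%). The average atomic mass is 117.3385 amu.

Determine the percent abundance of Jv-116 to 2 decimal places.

Let x and y be the fractions of Jv-116 and Jv-117. Then x + y = 1 − 0.3006 = 0.6994 and 115.958x + 116.965y = 117.3385 − 0.3006×119.993 = 81.2686042.
Substituting: 115.958x + 116.965(0.6994 − x) = 81.2686042
(115.958 − 116.965)x = -0.5367168  ⇒  x = 0.53299, y = 0.16641
Jv-116: 53.30%, Jv-117: 16.64%.

53.30%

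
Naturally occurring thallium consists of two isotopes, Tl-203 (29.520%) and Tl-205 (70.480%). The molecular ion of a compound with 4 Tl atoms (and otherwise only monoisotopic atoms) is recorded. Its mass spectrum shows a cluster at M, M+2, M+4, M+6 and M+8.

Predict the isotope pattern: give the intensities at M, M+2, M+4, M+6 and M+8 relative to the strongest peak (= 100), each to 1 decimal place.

1.8 : 17.5 : 62.8 : 100.0 : 59.7

The 4 Tl atoms are independent, so intensities follow the terms of (0.29520 + 0.70480)^4.
P(M) = 0.29520^4 = 0.007594
P(M+2) = 4 × 0.29520^3 × 0.70480^1 = 0.072523
P(M+4) = 6 × 0.29520^2 × 0.70480^2 = 0.259726
P(M+6) = 4 × 0.29520^1 × 0.70480^3 = 0.413403
P(M+8) = 0.70480^4 = 0.246754
The M+6 peak is largest (0.413403); scaling to 100 gives 1.8 : 17.5 : 62.8 : 100.0 : 59.7.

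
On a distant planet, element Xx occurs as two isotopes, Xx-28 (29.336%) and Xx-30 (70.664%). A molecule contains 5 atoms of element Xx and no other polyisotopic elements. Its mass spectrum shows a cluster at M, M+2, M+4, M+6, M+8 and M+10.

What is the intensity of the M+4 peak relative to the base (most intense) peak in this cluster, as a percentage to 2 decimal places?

Binomial terms of (0.29336 + 0.70664)^5: M 0.0022, M+2 0.0262, M+4 0.1261, M+6 0.3037, M+8 0.3657, M+10 0.1762 → M+8 is the base peak.
P(M+8) = C(5,4) × 0.29336^1 × 0.70664^4 = 5 × 0.29336 × 0.24934053 = 0.365733 (base)
P(M+4) = C(5,2) × 0.29336^3 × 0.70664^2 = 10 × 0.02524659 × 0.49934009 = 0.126066
Relative intensity = 0.126066 / 0.365733 × 100 = 34.47

34.47%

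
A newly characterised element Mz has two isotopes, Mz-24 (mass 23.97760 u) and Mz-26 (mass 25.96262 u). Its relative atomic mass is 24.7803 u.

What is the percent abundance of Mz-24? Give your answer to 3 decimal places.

59.562%

With x = fraction of Mz-24 (so Mz-26 is 1 − x):
23.97760·x + 25.96262·(1 − x) = 24.7803
(23.97760 − 25.96262)·x = 24.7803 − 25.96262
x = -1.18232 / -1.98502 = 0.59562 → 59.562% Mz-24, 40.438% Mz-26.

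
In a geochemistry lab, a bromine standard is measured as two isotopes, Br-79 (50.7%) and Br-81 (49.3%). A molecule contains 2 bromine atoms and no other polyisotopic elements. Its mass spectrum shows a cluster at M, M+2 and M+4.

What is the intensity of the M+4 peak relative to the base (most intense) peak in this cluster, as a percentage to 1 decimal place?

48.6%

Binomial terms of (0.507 + 0.493)^2: M 0.2570, M+2 0.4999, M+4 0.2430 → M+2 is the base peak.
P(M+2) = C(2,1) × 0.507^1 × 0.493^1 = 2 × 0.5070 × 0.4930 = 0.499902 (base)
P(M+4) = C(2,2) × 0.507^0 × 0.493^2 = 1 × 1.0000 × 0.243049 = 0.243049
Relative intensity = 0.243049 / 0.499902 × 100 = 48.6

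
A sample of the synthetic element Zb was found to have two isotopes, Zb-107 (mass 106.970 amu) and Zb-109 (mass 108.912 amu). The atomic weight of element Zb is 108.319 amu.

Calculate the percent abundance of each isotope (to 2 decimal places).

Let x be the fractional abundance of Zb-107; then Zb-109 has abundance 1 − x.
106.970·x + 108.912·(1 − x) = 108.319
(106.970 − 108.912)·x = 108.319 − 108.912
x = -0.593 / -1.942 = 0.30536 → 30.54% Zb-107, 69.46% Zb-109.

Zb-107: 30.54%, Zb-109: 69.46%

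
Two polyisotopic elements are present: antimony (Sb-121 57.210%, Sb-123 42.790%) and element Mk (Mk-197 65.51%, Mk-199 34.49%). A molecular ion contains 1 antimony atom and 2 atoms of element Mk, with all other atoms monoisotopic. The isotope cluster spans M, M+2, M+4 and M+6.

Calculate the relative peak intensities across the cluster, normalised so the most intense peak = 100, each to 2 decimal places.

Antimony pattern (n=1): 0.5721 : 0.4279
Element Mk pattern (n=2): 0.42915601 : 0.45188798 : 0.11895601
Convolve the two distributions (both contribute in 2-u steps):
  M: 0.5721×0.42915601 = 0.245520
  M+2: 0.5721×0.45188798 + 0.4279×0.42915601 = 0.442161
  M+4: 0.5721×0.11895601 + 0.4279×0.45188798 = 0.261418
  M+6: 0.4279×0.11895601 = 0.050901
Scale to base peak (0.442161) = 100: 55.53 : 100.00 : 59.12 : 11.51

55.53 : 100.00 : 59.12 : 11.51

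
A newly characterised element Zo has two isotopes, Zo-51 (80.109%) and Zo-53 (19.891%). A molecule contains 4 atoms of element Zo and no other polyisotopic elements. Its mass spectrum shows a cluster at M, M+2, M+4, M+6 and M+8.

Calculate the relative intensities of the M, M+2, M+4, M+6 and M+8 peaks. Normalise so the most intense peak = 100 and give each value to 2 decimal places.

Expanding (0.80109 + 0.19891)^4:
P(M) = 0.80109^4 = 0.411837
P(M+2) = 4 × 0.80109^3 × 0.19891^1 = 0.409035
P(M+4) = 6 × 0.80109^2 × 0.19891^2 = 0.152345
P(M+6) = 4 × 0.80109^1 × 0.19891^3 = 0.025218
P(M+8) = 0.19891^4 = 0.001565
The M peak is largest (0.411837); scaling to 100 gives 100.00 : 99.32 : 36.99 : 6.12 : 0.38.

100.00 : 99.32 : 36.99 : 6.12 : 0.38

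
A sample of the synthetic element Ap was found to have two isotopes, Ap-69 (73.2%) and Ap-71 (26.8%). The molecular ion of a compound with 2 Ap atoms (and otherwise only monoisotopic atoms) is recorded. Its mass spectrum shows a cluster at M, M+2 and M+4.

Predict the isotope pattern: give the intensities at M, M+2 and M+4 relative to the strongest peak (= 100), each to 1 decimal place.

100.0 : 73.2 : 13.4

Each Ap atom is independently Ap-69 (p = 0.732) or Ap-71 (q = 0.268); the cluster is the binomial expansion (p + q)^2.
P(M) = 0.732^2 = 0.535824
P(M+2) = 2 × 0.732^1 × 0.268^1 = 0.392352
P(M+4) = 0.268^2 = 0.071824
The M peak is largest (0.535824); scaling to 100 gives 100.0 : 73.2 : 13.4.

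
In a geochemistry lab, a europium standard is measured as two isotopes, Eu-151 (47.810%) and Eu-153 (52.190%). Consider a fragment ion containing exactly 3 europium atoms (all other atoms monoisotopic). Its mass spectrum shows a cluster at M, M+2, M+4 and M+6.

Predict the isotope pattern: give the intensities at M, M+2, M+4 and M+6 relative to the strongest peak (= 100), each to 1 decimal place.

28.0 : 91.6 : 100.0 : 36.4

The 3 Eu atoms are independent, so intensities follow the terms of (0.47810 + 0.52190)^3.
P(M) = 0.47810^3 = 0.109284
P(M+2) = 3 × 0.47810^2 × 0.52190^1 = 0.357887
P(M+4) = 3 × 0.47810^1 × 0.52190^2 = 0.390674
P(M+6) = 0.52190^3 = 0.142155
The M+4 peak is largest (0.390674); scaling to 100 gives 28.0 : 91.6 : 100.0 : 36.4.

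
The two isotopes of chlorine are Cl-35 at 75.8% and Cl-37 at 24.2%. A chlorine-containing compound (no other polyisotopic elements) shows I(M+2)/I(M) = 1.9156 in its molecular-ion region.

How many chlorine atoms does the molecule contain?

6

The M+2/M ratio from n Cl atoms is n · q/p = n · 0.242/0.758.
n = 1.9156 × 0.758/0.242 = 6.00 ≈ 6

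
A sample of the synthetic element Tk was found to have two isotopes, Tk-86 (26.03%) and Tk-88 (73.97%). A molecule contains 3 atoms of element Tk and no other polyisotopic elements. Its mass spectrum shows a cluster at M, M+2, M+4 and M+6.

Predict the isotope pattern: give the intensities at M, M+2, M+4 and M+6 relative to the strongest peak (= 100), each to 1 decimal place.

Each Tk atom is independently Tk-86 (p = 0.2603) or Tk-88 (q = 0.7397); the cluster is the binomial expansion (p + q)^3.
P(M) = 0.2603^3 = 0.017637
P(M+2) = 3 × 0.2603^2 × 0.7397^1 = 0.150358
P(M+4) = 3 × 0.2603^1 × 0.7397^2 = 0.427274
P(M+6) = 0.7397^3 = 0.404731
The M+4 peak is largest (0.427274); scaling to 100 gives 4.1 : 35.2 : 100.0 : 94.7.

4.1 : 35.2 : 100.0 : 94.7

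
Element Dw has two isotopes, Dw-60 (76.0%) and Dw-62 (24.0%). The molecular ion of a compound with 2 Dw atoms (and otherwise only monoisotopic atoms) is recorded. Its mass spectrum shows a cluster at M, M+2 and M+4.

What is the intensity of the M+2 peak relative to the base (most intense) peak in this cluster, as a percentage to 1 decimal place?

63.2%

Binomial terms of (0.760 + 0.240)^2: M 0.5776, M+2 0.3648, M+4 0.0576 → M is the base peak.
P(M) = C(2,0) × 0.760^2 × 0.240^0 = 1 × 0.5776 × 1.0000 = 0.577600 (base)
P(M+2) = C(2,1) × 0.760^1 × 0.240^1 = 2 × 0.7600 × 0.2400 = 0.364800
Relative intensity = 0.364800 / 0.577600 × 100 = 63.2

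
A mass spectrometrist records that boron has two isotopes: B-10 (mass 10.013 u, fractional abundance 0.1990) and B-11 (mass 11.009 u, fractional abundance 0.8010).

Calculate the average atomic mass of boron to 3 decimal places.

Ar = Σ fᵢ·mᵢ = 0.1990 × 10.013 + 0.8010 × 11.009
= 1.9926 + 8.8182 = 10.8108 u

10.811 u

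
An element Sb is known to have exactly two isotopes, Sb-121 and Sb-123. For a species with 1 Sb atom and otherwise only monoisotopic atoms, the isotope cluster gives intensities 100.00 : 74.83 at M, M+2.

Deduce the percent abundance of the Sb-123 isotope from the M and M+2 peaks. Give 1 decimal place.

If p is the fraction of Sb that is Sb-121, then I(M+2)/I(M) = [C(1,1)·p^0·(1−p)] / p^1 = 1·(1−p)/p = 74.83/100.00 = 0.7483
(1−p)/p = 0.7483/1 = 0.7483  ⇒  p = 1/(1 + 0.7483) = 0.5720
Sb-121: 57.2%, Sb-123: 42.8%.

42.8%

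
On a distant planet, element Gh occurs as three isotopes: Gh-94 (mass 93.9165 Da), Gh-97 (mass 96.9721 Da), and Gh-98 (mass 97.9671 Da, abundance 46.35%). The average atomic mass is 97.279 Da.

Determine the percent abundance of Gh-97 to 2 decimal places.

Let x and y be the fractions of Gh-94 and Gh-97. Then x + y = 1 − 0.4635 = 0.5365 and 93.9165x + 96.9721y = 97.279 − 0.4635×97.9671 = 51.87124915.
Substituting: 93.9165x + 96.9721(0.5365 − x) = 51.87124915
(93.9165 − 96.9721)x = -0.1542825  ⇒  x = 0.05049, y = 0.48601
Gh-94: 5.05%, Gh-97: 48.60%.

48.60%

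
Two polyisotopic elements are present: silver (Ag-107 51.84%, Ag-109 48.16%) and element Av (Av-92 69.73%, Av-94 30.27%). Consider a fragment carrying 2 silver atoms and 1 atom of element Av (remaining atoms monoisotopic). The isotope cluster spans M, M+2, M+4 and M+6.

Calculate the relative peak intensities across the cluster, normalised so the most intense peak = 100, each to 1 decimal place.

Silver pattern (n=2): 0.26873856 : 0.49932288 : 0.23193856
Element Av pattern (n=1): 0.6973 : 0.3027
Convolve the two distributions (both contribute in 2-u steps):
  M: 0.26873856×0.6973 = 0.187391
  M+2: 0.26873856×0.3027 + 0.49932288×0.6973 = 0.429525
  M+4: 0.49932288×0.3027 + 0.23193856×0.6973 = 0.312876
  M+6: 0.23193856×0.3027 = 0.070208
Scale to base peak (0.429525) = 100: 43.6 : 100.0 : 72.8 : 16.3

43.6 : 100.0 : 72.8 : 16.3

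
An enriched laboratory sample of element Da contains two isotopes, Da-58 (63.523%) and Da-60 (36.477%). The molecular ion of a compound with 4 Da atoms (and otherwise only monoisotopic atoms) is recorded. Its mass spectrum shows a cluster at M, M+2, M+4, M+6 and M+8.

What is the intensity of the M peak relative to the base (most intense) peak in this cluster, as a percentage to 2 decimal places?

(0.63523 + 0.36477)^4 gives M 0.1628, M+2 0.3740, M+4 0.3221, M+6 0.1233, M+8 0.0177; the largest is M+2.
P(M+2) = C(4,1) × 0.63523^3 × 0.36477^1 = 4 × 0.2563262 × 0.36477 = 0.374000 (base)
P(M) = C(4,0) × 0.63523^4 × 0.36477^0 = 1 × 0.16282609 × 1.0000 = 0.162826
Relative intensity = 0.162826 / 0.374000 × 100 = 43.54

43.54%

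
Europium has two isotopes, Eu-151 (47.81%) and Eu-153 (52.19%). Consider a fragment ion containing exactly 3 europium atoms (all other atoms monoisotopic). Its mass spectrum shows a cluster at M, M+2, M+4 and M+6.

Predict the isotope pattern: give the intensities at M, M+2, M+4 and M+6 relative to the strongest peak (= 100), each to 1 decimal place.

28.0 : 91.6 : 100.0 : 36.4

Expanding (0.4781 + 0.5219)^3:
P(M) = 0.4781^3 = 0.109284
P(M+2) = 3 × 0.4781^2 × 0.5219^1 = 0.357887
P(M+4) = 3 × 0.4781^1 × 0.5219^2 = 0.390674
P(M+6) = 0.5219^3 = 0.142155
The M+4 peak is largest (0.390674); scaling to 100 gives 28.0 : 91.6 : 100.0 : 36.4.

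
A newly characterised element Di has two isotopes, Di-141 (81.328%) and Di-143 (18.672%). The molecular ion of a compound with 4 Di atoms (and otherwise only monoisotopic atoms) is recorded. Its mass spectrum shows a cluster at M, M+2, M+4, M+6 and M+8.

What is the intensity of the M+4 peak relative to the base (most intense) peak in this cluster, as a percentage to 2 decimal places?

31.63%

(0.81328 + 0.18672)^4 gives M 0.4375, M+2 0.4018, M+4 0.1384, M+6 0.0212, M+8 0.0012; the largest is M.
P(M) = C(4,0) × 0.81328^4 × 0.18672^0 = 1 × 0.43748218 × 1.0000 = 0.437482 (base)
P(M+4) = C(4,2) × 0.81328^2 × 0.18672^2 = 6 × 0.66142436 × 0.03486436 = 0.138361
Relative intensity = 0.138361 / 0.437482 × 100 = 31.63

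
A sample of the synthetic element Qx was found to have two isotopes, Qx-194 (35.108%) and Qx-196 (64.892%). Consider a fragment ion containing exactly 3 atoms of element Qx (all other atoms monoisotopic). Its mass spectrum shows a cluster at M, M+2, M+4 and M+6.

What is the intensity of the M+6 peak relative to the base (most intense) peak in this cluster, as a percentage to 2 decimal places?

Binomial terms of (0.35108 + 0.64892)^3: M 0.0433, M+2 0.2400, M+4 0.4435, M+6 0.2733 → M+4 is the base peak.
P(M+4) = C(3,2) × 0.35108^1 × 0.64892^2 = 3 × 0.35108 × 0.42109717 = 0.443516 (base)
P(M+6) = C(3,3) × 0.35108^0 × 0.64892^3 = 1 × 1.0000 × 0.27325837 = 0.273258
Relative intensity = 0.273258 / 0.443516 × 100 = 61.61

61.61%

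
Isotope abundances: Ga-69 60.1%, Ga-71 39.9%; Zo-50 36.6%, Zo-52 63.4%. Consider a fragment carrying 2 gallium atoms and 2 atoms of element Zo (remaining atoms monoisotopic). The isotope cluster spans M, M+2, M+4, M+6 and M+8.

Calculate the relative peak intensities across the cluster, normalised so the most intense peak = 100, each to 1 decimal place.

12.4 : 59.6 : 100.0 : 68.5 : 16.4

Gallium pattern (n=2): 0.361201 : 0.479598 : 0.159201
Element Zo pattern (n=2): 0.133956 : 0.464088 : 0.401956
Convolve the two distributions (both contribute in 2-u steps):
  M: 0.361201×0.133956 = 0.048385
  M+2: 0.361201×0.464088 + 0.479598×0.133956 = 0.231874
  M+4: 0.361201×0.401956 + 0.479598×0.464088 + 0.159201×0.133956 = 0.389089
  M+6: 0.479598×0.401956 + 0.159201×0.464088 = 0.266661
  M+8: 0.159201×0.401956 = 0.063992
Scale to base peak (0.389089) = 100: 12.4 : 59.6 : 100.0 : 68.5 : 16.4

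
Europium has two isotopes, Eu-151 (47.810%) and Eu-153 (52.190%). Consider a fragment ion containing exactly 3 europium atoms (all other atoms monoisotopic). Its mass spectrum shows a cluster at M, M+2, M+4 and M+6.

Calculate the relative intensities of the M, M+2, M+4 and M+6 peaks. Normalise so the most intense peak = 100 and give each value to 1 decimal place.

Each Eu atom is independently Eu-151 (p = 0.47810) or Eu-153 (q = 0.52190); the cluster is the binomial expansion (p + q)^3.
P(M) = 0.47810^3 = 0.109284
P(M+2) = 3 × 0.47810^2 × 0.52190^1 = 0.357887
P(M+4) = 3 × 0.47810^1 × 0.52190^2 = 0.390674
P(M+6) = 0.52190^3 = 0.142155
The M+4 peak is largest (0.390674); scaling to 100 gives 28.0 : 91.6 : 100.0 : 36.4.

28.0 : 91.6 : 100.0 : 36.4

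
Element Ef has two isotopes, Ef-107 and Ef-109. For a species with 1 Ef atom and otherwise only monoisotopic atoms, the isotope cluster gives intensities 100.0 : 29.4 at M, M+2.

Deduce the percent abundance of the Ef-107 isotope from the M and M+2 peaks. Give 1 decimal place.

77.3%

If p is the fraction of Ef that is Ef-107, then I(M+2)/I(M) = [C(1,1)·p^0·(1−p)] / p^1 = 1·(1−p)/p = 29.4/100.0 = 0.2940
(1−p)/p = 0.2940/1 = 0.2940  ⇒  p = 1/(1 + 0.2940) = 0.7728
Ef-107: 77.3%, Ef-109: 22.7%.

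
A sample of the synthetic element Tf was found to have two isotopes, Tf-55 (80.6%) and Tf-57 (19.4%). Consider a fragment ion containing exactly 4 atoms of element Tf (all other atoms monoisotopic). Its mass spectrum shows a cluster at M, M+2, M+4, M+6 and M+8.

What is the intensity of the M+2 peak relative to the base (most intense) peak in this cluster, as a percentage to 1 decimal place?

Term probabilities: M 0.4220, M+2 0.4063, M+4 0.1467, M+6 0.0235, M+8 0.0014. Base peak = M.
P(M) = C(4,0) × 0.806^4 × 0.194^0 = 1 × 0.42202693 × 1.0000 = 0.422027 (base)
P(M+2) = C(4,1) × 0.806^3 × 0.194^1 = 4 × 0.52360662 × 0.1940 = 0.406319
Relative intensity = 0.406319 / 0.422027 × 100 = 96.3

96.3%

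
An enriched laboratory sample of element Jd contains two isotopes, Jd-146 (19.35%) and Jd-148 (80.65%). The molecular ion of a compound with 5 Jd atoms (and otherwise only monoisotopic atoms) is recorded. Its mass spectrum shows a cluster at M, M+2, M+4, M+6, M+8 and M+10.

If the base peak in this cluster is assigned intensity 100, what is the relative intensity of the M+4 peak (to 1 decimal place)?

11.5

(0.1935 + 0.8065)^5 gives M 0.0003, M+2 0.0057, M+4 0.0471, M+6 0.1964, M+8 0.4093, M+10 0.3412; the largest is M+8.
P(M+8) = C(5,4) × 0.1935^1 × 0.8065^4 = 5 × 0.1935 × 0.42307512 = 0.409325 (base)
P(M+4) = C(5,2) × 0.1935^3 × 0.8065^2 = 10 × 0.00724508 × 0.65044225 = 0.047125
Relative intensity = 0.047125 / 0.409325 × 100 = 11.5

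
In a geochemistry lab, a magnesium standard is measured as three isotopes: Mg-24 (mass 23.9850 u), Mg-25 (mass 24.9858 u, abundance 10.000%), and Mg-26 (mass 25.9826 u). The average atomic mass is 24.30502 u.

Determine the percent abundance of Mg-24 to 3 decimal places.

78.990%

The remaining 90.000% is split between Mg-24 (fraction x) and Mg-26 (fraction 0.90000 − x).
Substituting: 23.9850x + 25.9826(0.90000 − x) = 21.80644
(23.9850 − 25.9826)x = -1.5779  ⇒  x = 0.78990, y = 0.11010
Mg-24: 78.990%, Mg-26: 11.010%.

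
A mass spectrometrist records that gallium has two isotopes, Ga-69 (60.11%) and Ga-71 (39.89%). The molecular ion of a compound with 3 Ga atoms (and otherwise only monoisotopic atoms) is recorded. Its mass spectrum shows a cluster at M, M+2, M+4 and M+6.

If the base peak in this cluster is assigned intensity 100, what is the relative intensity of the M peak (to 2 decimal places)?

50.23

(0.6011 + 0.3989)^3 gives M 0.2172, M+2 0.4324, M+4 0.2869, M+6 0.0635; the largest is M+2.
P(M+2) = C(3,1) × 0.6011^2 × 0.3989^1 = 3 × 0.36132121 × 0.3989 = 0.432393 (base)
P(M) = C(3,0) × 0.6011^3 × 0.3989^0 = 1 × 0.21719018 × 1.0000 = 0.217190
Relative intensity = 0.217190 / 0.432393 × 100 = 50.23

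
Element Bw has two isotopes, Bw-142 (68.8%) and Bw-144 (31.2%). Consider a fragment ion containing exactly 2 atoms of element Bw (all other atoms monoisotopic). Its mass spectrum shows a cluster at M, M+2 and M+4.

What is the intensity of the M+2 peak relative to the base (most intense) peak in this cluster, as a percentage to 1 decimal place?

(0.688 + 0.312)^2 gives M 0.4733, M+2 0.4293, M+4 0.0973; the largest is M.
P(M) = C(2,0) × 0.688^2 × 0.312^0 = 1 × 0.473344 × 1.0000 = 0.473344 (base)
P(M+2) = C(2,1) × 0.688^1 × 0.312^1 = 2 × 0.6880 × 0.3120 = 0.429312
Relative intensity = 0.429312 / 0.473344 × 100 = 90.7

90.7%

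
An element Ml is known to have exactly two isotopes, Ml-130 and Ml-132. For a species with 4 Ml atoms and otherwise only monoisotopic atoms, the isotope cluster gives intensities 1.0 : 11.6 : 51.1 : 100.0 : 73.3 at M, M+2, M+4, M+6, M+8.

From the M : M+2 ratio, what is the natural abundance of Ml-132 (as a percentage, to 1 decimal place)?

Write p for the Ml-130 fraction. I(M+2)/I(M) = [C(4,1)·p^3·(1−p)] / p^4 = 4·(1−p)/p = 11.6/1.0 = 11.6000
(1−p)/p = 11.6000/4 = 2.9000  ⇒  p = 1/(1 + 2.9000) = 0.2564
Ml-130: 25.6%, Ml-132: 74.4%.

74.4%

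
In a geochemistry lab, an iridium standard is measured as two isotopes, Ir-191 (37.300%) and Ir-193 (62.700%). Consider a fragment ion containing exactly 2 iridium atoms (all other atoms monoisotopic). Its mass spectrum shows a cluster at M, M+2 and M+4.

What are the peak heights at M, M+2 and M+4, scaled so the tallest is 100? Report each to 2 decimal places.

29.74 : 100.00 : 84.05

Expanding (0.37300 + 0.62700)^2:
P(M) = 0.37300^2 = 0.139129
P(M+2) = 2 × 0.37300^1 × 0.62700^1 = 0.467742
P(M+4) = 0.62700^2 = 0.393129
The M+2 peak is largest (0.467742); scaling to 100 gives 29.74 : 100.00 : 84.05.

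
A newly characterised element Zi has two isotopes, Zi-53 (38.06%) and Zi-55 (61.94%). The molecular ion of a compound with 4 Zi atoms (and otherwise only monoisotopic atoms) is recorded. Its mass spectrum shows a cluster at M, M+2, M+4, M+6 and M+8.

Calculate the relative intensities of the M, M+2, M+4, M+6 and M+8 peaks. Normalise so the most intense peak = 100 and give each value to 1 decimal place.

5.8 : 37.8 : 92.2 : 100.0 : 40.7

Each Zi atom is independently Zi-53 (p = 0.3806) or Zi-55 (q = 0.6194); the cluster is the binomial expansion (p + q)^4.
P(M) = 0.3806^4 = 0.020983
P(M+2) = 4 × 0.3806^3 × 0.6194^1 = 0.136596
P(M+4) = 6 × 0.3806^2 × 0.6194^2 = 0.333450
P(M+6) = 4 × 0.3806^1 × 0.6194^3 = 0.361778
P(M+8) = 0.6194^4 = 0.147192
The M+6 peak is largest (0.361778); scaling to 100 gives 5.8 : 37.8 : 92.2 : 100.0 : 40.7.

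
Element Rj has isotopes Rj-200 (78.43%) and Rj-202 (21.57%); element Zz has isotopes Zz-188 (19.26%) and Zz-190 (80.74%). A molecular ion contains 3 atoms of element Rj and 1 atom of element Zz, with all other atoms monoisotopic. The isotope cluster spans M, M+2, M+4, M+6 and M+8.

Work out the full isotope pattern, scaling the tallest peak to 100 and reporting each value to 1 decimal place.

19.9 : 100.0 : 73.5 : 19.4 : 1.7

Element Rj pattern (n=3): 0.48244371 : 0.39804835 : 0.10947218 : 0.01003576
Element Zz pattern (n=1): 0.1926 : 0.8074
Convolve the two distributions (both contribute in 2-u steps):
  M: 0.48244371×0.1926 = 0.092919
  M+2: 0.48244371×0.8074 + 0.39804835×0.1926 = 0.466189
  M+4: 0.39804835×0.8074 + 0.10947218×0.1926 = 0.342469
  M+6: 0.10947218×0.8074 + 0.01003576×0.1926 = 0.090321
  M+8: 0.01003576×0.8074 = 0.008103
Scale to base peak (0.466189) = 100: 19.9 : 100.0 : 73.5 : 19.4 : 1.7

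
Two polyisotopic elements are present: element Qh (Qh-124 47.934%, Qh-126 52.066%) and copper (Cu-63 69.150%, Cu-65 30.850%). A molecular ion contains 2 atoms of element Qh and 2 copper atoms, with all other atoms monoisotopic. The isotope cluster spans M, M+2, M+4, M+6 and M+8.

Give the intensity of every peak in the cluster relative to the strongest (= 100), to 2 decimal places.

Element Qh pattern (n=2): 0.22976684 : 0.49914633 : 0.27108684
Copper pattern (n=2): 0.47817225 : 0.4266555 : 0.09517225
Convolve the two distributions (both contribute in 2-u steps):
  M: 0.22976684×0.47817225 = 0.109868
  M+2: 0.22976684×0.4266555 + 0.49914633×0.47817225 = 0.336709
  M+4: 0.22976684×0.09517225 + 0.49914633×0.4266555 + 0.27108684×0.47817225 = 0.364457
  M+6: 0.49914633×0.09517225 + 0.27108684×0.4266555 = 0.163166
  M+8: 0.27108684×0.09517225 = 0.025800
Scale to base peak (0.364457) = 100: 30.15 : 92.39 : 100.00 : 44.77 : 7.08

30.15 : 92.39 : 100.00 : 44.77 : 7.08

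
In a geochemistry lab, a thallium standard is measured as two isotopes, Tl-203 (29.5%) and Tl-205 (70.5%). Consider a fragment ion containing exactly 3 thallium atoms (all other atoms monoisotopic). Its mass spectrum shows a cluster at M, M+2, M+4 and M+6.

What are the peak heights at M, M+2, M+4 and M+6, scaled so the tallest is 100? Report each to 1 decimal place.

Expanding (0.295 + 0.705)^3:
P(M) = 0.295^3 = 0.025672
P(M+2) = 3 × 0.295^2 × 0.705^1 = 0.184058
P(M+4) = 3 × 0.295^1 × 0.705^2 = 0.439867
P(M+6) = 0.705^3 = 0.350403
The M+4 peak is largest (0.439867); scaling to 100 gives 5.8 : 41.8 : 100.0 : 79.7.

5.8 : 41.8 : 100.0 : 79.7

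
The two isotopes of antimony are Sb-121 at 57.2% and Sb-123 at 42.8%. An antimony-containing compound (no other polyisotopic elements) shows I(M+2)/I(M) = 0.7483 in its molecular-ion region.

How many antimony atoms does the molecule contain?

1

The M+2/M ratio from n Sb atoms is n · q/p = n · 0.428/0.572.
n = 0.7483 × 0.572/0.428 = 1.00 ≈ 1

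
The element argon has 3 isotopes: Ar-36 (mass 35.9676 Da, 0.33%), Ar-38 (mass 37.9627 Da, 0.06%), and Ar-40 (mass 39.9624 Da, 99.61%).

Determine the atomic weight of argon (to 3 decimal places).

Ar = Σ fᵢ·mᵢ = 0.0033 × 35.9676 + 0.0006 × 37.9627 + 0.9961 × 39.9624
= 0.11869 + 0.02278 + 39.80655 = 39.94802 Da

39.948 Da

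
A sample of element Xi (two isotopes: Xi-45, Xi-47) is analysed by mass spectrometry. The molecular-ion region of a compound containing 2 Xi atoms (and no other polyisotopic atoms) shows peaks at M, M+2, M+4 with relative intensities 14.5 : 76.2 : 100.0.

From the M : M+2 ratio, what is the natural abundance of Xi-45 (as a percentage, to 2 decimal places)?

27.57%

Write p for the Xi-45 fraction. I(M+2)/I(M) = [C(2,1)·p^1·(1−p)] / p^2 = 2·(1−p)/p = 76.2/14.5 = 5.2552
(1−p)/p = 5.2552/2 = 2.6276  ⇒  p = 1/(1 + 2.6276) = 0.2757
Xi-45: 27.57%, Xi-47: 72.43%.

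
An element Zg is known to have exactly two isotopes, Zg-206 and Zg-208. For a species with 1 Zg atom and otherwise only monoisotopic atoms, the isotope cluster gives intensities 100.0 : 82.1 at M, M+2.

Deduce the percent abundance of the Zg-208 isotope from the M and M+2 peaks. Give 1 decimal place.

If p is the fraction of Zg that is Zg-206, then I(M+2)/I(M) = [C(1,1)·p^0·(1−p)] / p^1 = 1·(1−p)/p = 82.1/100.0 = 0.8210
(1−p)/p = 0.8210/1 = 0.8210  ⇒  p = 1/(1 + 0.8210) = 0.5491
Zg-206: 54.9%, Zg-208: 45.1%.

45.1%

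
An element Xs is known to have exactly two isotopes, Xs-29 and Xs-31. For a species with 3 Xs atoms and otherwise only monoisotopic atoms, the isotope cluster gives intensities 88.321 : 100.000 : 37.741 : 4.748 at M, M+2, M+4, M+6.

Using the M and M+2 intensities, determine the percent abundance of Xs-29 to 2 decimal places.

If p is the fraction of Xs that is Xs-29, then I(M+2)/I(M) = [C(3,1)·p^2·(1−p)] / p^3 = 3·(1−p)/p = 100.000/88.321 = 1.1322
(1−p)/p = 1.1322/3 = 0.3774  ⇒  p = 1/(1 + 0.3774) = 0.7260
Xs-29: 72.60%, Xs-31: 27.40%.

72.60%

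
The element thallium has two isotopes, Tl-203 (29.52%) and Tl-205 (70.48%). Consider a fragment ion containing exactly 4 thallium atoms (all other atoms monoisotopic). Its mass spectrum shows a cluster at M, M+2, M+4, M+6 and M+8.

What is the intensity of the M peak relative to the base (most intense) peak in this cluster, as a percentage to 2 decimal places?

Binomial terms of (0.2952 + 0.7048)^4: M 0.0076, M+2 0.0725, M+4 0.2597, M+6 0.4134, M+8 0.2468 → M+6 is the base peak.
P(M+6) = C(4,3) × 0.2952^1 × 0.7048^3 = 4 × 0.2952 × 0.35010449 = 0.413403 (base)
P(M) = C(4,0) × 0.2952^4 × 0.7048^0 = 1 × 0.00759391 × 1.0000 = 0.007594
Relative intensity = 0.007594 / 0.413403 × 100 = 1.84

1.84%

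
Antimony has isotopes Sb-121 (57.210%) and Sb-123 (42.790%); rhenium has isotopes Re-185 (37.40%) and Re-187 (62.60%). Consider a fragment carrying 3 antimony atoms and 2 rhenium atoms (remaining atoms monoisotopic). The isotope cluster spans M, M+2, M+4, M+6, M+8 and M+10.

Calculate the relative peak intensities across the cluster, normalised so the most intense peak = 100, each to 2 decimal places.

Antimony pattern (n=3): 0.18724742 : 0.42015297 : 0.3142518 : 0.07834781
Rhenium pattern (n=2): 0.139876 : 0.468248 : 0.391876
Convolve the two distributions (both contribute in 2-u steps):
  M: 0.18724742×0.139876 = 0.026191
  M+2: 0.18724742×0.468248 + 0.42015297×0.139876 = 0.146448
  M+4: 0.18724742×0.391876 + 0.42015297×0.468248 + 0.3142518×0.139876 = 0.314070
  M+6: 0.42015297×0.391876 + 0.3142518×0.468248 + 0.07834781×0.139876 = 0.322755
  M+8: 0.3142518×0.391876 + 0.07834781×0.468248 = 0.159834
  M+10: 0.07834781×0.391876 = 0.030703
Scale to base peak (0.322755) = 100: 8.11 : 45.37 : 97.31 : 100.00 : 49.52 : 9.51

8.11 : 45.37 : 97.31 : 100.00 : 49.52 : 9.51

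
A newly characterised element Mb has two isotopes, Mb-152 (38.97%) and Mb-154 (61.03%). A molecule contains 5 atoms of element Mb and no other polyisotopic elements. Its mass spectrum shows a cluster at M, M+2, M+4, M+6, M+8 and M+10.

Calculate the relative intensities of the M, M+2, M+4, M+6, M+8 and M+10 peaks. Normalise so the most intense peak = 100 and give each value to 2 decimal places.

2.60 : 20.39 : 63.85 : 100.00 : 78.30 : 24.53

Each Mb atom is independently Mb-152 (p = 0.3897) or Mb-154 (q = 0.6103); the cluster is the binomial expansion (p + q)^5.
P(M) = 0.3897^5 = 0.008988
P(M+2) = 5 × 0.3897^4 × 0.6103^1 = 0.070378
P(M+4) = 10 × 0.3897^3 × 0.6103^2 = 0.220434
P(M+6) = 10 × 0.3897^2 × 0.6103^3 = 0.345216
P(M+8) = 5 × 0.3897^1 × 0.6103^4 = 0.270317
P(M+10) = 0.6103^5 = 0.084668
The M+6 peak is largest (0.345216); scaling to 100 gives 2.60 : 20.39 : 63.85 : 100.00 : 78.30 : 24.53.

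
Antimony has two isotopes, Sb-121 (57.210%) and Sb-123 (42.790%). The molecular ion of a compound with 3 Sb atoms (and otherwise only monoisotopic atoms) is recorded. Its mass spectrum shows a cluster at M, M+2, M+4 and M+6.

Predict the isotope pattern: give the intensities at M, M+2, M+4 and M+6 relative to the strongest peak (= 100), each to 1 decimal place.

44.6 : 100.0 : 74.8 : 18.6

Expanding (0.57210 + 0.42790)^3:
P(M) = 0.57210^3 = 0.187247
P(M+2) = 3 × 0.57210^2 × 0.42790^1 = 0.420153
P(M+4) = 3 × 0.57210^1 × 0.42790^2 = 0.314252
P(M+6) = 0.42790^3 = 0.078348
The M+2 peak is largest (0.420153); scaling to 100 gives 44.6 : 100.0 : 74.8 : 18.6.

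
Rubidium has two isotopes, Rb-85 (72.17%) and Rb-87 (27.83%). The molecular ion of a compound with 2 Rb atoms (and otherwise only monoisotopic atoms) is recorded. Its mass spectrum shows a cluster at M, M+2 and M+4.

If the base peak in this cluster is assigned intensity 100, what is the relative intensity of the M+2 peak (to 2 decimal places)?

77.12

(0.7217 + 0.2783)^2 gives M 0.5209, M+2 0.4017, M+4 0.0775; the largest is M.
P(M) = C(2,0) × 0.7217^2 × 0.2783^0 = 1 × 0.52085089 × 1.0000 = 0.520851 (base)
P(M+2) = C(2,1) × 0.7217^1 × 0.2783^1 = 2 × 0.7217 × 0.2783 = 0.401698
Relative intensity = 0.401698 / 0.520851 × 100 = 77.12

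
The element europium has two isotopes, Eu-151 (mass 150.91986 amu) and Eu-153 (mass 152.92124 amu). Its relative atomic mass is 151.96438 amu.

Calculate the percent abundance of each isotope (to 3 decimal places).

Let x be the fractional abundance of Eu-151; then Eu-153 has abundance 1 − x.
150.91986·x + 152.92124·(1 − x) = 151.96438
(150.91986 − 152.92124)·x = 151.96438 − 152.92124
x = -0.95686 / -2.00138 = 0.47810 → 47.810% Eu-151, 52.190% Eu-153.

Eu-151: 47.810%, Eu-153: 52.190%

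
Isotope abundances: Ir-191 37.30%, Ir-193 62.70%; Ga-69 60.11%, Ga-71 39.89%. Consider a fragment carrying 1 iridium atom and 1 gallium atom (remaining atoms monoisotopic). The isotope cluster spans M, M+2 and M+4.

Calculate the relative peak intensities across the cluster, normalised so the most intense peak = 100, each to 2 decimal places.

Iridium pattern (n=1): 0.3730 : 0.6270
Gallium pattern (n=1): 0.6011 : 0.3989
Convolve the two distributions (both contribute in 2-u steps):
  M: 0.3730×0.6011 = 0.224210
  M+2: 0.3730×0.3989 + 0.6270×0.6011 = 0.525679
  M+4: 0.6270×0.3989 = 0.250110
Scale to base peak (0.525679) = 100: 42.65 : 100.00 : 47.58

42.65 : 100.00 : 47.58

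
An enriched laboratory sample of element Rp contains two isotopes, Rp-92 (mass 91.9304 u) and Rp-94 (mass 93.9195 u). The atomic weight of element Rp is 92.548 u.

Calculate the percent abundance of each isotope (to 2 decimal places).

Rp-92: 68.95%, Rp-94: 31.05%

With x = fraction of Rp-92 (so Rp-94 is 1 − x):
91.9304·x + 93.9195·(1 − x) = 92.548
(91.9304 − 93.9195)·x = 92.548 − 93.9195
x = -1.3715 / -1.9891 = 0.68951 → 68.95% Rp-92, 31.05% Rp-94.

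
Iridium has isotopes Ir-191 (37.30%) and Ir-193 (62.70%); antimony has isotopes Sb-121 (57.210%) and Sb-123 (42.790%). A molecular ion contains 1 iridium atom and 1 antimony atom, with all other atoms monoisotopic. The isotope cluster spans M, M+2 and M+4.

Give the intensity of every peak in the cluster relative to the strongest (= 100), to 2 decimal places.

Iridium pattern (n=1): 0.3730 : 0.6270
Antimony pattern (n=1): 0.5721 : 0.4279
Convolve the two distributions (both contribute in 2-u steps):
  M: 0.3730×0.5721 = 0.213393
  M+2: 0.3730×0.4279 + 0.6270×0.5721 = 0.518313
  M+4: 0.6270×0.4279 = 0.268293
Scale to base peak (0.518313) = 100: 41.17 : 100.00 : 51.76

41.17 : 100.00 : 51.76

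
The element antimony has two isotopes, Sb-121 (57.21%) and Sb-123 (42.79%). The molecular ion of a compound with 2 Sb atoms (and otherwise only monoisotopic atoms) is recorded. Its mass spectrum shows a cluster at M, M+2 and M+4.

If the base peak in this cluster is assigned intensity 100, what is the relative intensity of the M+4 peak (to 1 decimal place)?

37.4

Term probabilities: M 0.3273, M+2 0.4896, M+4 0.1831. Base peak = M+2.
P(M+2) = C(2,1) × 0.5721^1 × 0.4279^1 = 2 × 0.5721 × 0.4279 = 0.489603 (base)
P(M+4) = C(2,2) × 0.5721^0 × 0.4279^2 = 1 × 1.0000 × 0.18309841 = 0.183098
Relative intensity = 0.183098 / 0.489603 × 100 = 37.4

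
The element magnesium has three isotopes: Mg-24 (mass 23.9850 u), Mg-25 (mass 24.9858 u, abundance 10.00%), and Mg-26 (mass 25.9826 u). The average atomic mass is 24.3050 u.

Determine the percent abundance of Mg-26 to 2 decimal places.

Let x and y be the fractions of Mg-24 and Mg-26. Then x + y = 1 − 0.1000 = 0.9000 and 23.9850x + 25.9826y = 24.3050 − 0.1000×24.9858 = 21.80642.
Substituting: 23.9850x + 25.9826(0.9000 − x) = 21.80642
(23.9850 − 25.9826)x = -1.57792  ⇒  x = 0.78991, y = 0.11009
Mg-24: 78.99%, Mg-26: 11.01%.

11.01%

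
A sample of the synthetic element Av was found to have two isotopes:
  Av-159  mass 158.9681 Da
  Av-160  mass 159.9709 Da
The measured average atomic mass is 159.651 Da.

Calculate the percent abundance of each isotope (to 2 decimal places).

Av-159: 31.90%, Av-160: 68.10%

Writing the weighted mean with unknown fraction x of Av-159:
158.9681·x + 159.9709·(1 − x) = 159.651
(158.9681 − 159.9709)·x = 159.651 − 159.9709
x = -0.3199 / -1.0028 = 0.31901 → 31.90% Av-159, 68.10% Av-160.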